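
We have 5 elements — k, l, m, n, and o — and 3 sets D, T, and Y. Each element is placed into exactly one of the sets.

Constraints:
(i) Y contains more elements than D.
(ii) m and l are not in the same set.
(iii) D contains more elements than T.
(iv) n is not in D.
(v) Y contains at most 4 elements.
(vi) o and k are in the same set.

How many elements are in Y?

4

From (iv): n ∉ D.
Suppose k ∈ D: no assignment then satisfies all the clues, so k ∉ D.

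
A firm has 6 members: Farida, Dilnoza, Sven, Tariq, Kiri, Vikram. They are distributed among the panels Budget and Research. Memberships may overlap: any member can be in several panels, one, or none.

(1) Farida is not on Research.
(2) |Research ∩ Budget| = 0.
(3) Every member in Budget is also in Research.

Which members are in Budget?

Budget = {}

From (1): Farida ∉ Research.
(3) contrapositive: Farida ∉ Budget.
Suppose Dilnoza ∈ Budget: no assignment then satisfies all the clues, so Dilnoza ∉ Budget.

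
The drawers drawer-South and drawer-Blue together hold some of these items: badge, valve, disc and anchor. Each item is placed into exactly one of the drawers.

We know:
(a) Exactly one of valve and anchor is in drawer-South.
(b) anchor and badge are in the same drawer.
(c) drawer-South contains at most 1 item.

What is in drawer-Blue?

drawer-Blue = {anchor, badge, disc}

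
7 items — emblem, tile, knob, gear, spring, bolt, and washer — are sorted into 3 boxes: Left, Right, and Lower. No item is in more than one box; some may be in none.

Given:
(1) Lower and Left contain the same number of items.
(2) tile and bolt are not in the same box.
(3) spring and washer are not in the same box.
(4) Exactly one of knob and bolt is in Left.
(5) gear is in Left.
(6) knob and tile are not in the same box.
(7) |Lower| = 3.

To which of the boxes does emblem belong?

emblem: Lower

From (5): gear ∈ Left.
Suppose emblem ∈ Left: no assignment then satisfies all the clues, so emblem ∉ Left.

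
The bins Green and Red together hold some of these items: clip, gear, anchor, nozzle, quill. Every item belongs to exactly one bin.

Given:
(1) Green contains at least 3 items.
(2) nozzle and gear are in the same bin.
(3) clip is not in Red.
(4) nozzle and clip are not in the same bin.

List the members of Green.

Green = {anchor, clip, quill}

From (3): clip ∉ Red.
Only one bin left: clip ∈ Green.
(4): nozzle ∉ Green.
Only one bin left: nozzle ∈ Red.
(2): gear matches nozzle: gear ∉ Green.
(2): gear matches nozzle: gear ∈ Red.
(1): only 3 candidates remain for Green, so all are in.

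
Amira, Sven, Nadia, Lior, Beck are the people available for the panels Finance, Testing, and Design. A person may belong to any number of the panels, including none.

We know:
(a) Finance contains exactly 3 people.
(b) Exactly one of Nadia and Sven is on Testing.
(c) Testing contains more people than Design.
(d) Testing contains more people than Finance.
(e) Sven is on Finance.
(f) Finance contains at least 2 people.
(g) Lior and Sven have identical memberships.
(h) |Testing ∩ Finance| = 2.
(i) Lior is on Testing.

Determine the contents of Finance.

Finance = {Lior, Nadia, Sven}

From (e): Sven ∈ Finance.
From (i): Lior ∈ Testing.
(g): Lior matches Sven: Lior ∈ Finance.
(g): Sven matches Lior: Sven ∈ Testing.
(b) (exactly one): Nadia ∉ Testing.
Suppose Amira ∈ Finance: no assignment then satisfies all the clues, so Amira ∉ Finance.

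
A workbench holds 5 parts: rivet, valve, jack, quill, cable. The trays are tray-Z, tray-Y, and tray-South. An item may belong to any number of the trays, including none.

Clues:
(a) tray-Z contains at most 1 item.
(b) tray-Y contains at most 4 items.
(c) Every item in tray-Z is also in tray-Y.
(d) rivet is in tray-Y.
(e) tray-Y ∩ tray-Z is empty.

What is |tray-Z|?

0

From (d): rivet ∈ tray-Y.
(e) (disjoint): rivet ∉ tray-Z.
Suppose valve ∈ tray-Z: no assignment then satisfies all the clues, so valve ∉ tray-Z.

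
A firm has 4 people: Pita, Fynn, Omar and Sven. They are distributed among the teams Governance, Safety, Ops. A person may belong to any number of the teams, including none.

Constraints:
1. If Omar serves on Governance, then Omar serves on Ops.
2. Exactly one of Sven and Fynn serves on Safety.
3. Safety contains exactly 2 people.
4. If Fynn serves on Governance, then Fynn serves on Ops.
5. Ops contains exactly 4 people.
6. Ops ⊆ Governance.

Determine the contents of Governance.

Governance = {Fynn, Omar, Pita, Sven}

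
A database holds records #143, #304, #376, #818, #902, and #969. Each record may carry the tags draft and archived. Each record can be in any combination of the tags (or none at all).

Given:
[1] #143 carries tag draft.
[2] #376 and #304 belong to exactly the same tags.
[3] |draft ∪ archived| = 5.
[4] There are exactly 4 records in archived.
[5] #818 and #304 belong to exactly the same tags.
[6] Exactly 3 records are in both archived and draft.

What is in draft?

draft = {#143, #304, #376, #818}

From (1): #143 ∈ draft.
Suppose #304 ∉ draft: no assignment then satisfies all the clues, so #304 ∈ draft.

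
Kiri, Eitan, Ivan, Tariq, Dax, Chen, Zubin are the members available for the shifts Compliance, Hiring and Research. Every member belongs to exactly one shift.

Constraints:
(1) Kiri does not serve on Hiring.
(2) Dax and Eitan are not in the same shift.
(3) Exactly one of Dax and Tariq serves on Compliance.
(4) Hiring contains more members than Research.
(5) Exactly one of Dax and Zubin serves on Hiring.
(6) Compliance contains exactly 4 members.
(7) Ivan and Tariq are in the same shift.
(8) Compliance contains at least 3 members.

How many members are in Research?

1

From (1): Kiri ∉ Hiring.
Suppose Ivan ∉ Compliance: no assignment then satisfies all the clues, so Ivan ∈ Compliance.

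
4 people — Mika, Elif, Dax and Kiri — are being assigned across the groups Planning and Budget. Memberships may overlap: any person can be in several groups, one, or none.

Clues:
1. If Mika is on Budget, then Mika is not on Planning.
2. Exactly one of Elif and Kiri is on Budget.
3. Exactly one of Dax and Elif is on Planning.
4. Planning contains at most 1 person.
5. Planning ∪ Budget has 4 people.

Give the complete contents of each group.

Planning = {Elif}; Budget = {Dax, Kiri, Mika}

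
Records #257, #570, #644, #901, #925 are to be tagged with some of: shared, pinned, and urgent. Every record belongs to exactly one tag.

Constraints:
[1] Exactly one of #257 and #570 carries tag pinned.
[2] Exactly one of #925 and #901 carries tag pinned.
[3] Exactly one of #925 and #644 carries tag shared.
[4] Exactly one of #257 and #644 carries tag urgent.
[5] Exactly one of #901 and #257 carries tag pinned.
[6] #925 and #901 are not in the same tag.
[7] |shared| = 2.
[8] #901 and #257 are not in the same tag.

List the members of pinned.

pinned = {#570, #901}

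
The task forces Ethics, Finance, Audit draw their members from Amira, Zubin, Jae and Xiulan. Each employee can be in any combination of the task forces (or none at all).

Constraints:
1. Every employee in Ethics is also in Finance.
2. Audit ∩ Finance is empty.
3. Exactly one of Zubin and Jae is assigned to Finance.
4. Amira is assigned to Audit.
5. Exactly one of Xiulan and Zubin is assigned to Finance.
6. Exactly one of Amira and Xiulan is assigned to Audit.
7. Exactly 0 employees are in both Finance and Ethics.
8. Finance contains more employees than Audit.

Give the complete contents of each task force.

Ethics = {}; Finance = {Jae, Xiulan}; Audit = {Amira}

From (4): Amira ∈ Audit.
(2) (disjoint): Amira ∉ Finance.
(6) (exactly one): Xiulan ∉ Audit.
(1) contrapositive: Amira ∉ Ethics.
Suppose Zubin ∈ Ethics: no assignment then satisfies all the clues, so Zubin ∉ Ethics.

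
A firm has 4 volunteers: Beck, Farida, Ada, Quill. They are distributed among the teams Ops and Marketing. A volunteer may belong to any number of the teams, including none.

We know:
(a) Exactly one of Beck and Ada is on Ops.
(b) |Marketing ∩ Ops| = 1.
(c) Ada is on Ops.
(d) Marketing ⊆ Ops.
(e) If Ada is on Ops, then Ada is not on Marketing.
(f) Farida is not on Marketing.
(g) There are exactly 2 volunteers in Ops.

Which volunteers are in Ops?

Ops = {Ada, Quill}

From (c): Ada ∈ Ops.
From (f): Farida ∉ Marketing.
(a) (exactly one): Beck ∉ Ops.
(d) contrapositive: Beck ∉ Marketing.
(e): Ada ∉ Marketing.
Suppose Farida ∈ Ops: no assignment then satisfies all the clues, so Farida ∉ Ops.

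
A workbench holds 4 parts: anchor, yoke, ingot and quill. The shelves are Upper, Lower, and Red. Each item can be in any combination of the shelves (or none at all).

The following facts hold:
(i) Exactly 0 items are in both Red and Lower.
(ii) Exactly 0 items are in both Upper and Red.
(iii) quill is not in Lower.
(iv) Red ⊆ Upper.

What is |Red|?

0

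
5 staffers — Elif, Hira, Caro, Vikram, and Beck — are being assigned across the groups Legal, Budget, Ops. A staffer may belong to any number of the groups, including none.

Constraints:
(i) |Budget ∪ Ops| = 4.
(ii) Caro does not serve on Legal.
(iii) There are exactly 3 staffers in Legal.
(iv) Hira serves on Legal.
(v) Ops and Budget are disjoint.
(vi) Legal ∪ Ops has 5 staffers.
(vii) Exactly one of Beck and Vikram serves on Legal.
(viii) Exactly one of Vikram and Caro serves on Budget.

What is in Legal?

Legal = {Elif, Hira, Vikram}

From (ii): Caro ∉ Legal.
From (iv): Hira ∈ Legal.
Suppose Elif ∉ Legal: no assignment then satisfies all the clues, so Elif ∈ Legal.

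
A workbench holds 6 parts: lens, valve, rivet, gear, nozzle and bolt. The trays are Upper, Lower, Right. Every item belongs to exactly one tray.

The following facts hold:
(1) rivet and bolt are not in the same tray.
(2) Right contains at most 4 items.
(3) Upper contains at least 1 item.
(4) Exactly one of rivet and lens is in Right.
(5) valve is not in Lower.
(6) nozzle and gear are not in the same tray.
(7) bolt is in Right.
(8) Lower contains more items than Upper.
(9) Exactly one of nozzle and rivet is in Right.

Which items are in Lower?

Lower = {gear, rivet}

From (5): valve ∉ Lower.
From (7): bolt ∈ Right.
(1): rivet ∉ Right.
(4) (exactly one): lens ∈ Right.
(9) (exactly one): nozzle ∈ Right.
(6): gear ∉ Right.
Suppose rivet ∉ Lower: no assignment then satisfies all the clues, so rivet ∈ Lower.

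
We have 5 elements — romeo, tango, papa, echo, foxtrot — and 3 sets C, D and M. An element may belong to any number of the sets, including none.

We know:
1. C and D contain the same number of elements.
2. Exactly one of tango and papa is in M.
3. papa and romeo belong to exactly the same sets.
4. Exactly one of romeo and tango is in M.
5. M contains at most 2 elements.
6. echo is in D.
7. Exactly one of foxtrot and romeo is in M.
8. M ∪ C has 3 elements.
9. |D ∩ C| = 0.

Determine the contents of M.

M = {papa, romeo}

From (6): echo ∈ D.
Suppose romeo ∉ M: no assignment then satisfies all the clues, so romeo ∈ M.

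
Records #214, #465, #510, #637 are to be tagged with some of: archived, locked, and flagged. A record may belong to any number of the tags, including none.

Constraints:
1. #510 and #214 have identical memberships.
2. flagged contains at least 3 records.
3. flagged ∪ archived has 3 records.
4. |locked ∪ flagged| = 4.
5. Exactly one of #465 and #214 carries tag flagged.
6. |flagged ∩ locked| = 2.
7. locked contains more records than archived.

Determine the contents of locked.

locked = {#214, #465, #510}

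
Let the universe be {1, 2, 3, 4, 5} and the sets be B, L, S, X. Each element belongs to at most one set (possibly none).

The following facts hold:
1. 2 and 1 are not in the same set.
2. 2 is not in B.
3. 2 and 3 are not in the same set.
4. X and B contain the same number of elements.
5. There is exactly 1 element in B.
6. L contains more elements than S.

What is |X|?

1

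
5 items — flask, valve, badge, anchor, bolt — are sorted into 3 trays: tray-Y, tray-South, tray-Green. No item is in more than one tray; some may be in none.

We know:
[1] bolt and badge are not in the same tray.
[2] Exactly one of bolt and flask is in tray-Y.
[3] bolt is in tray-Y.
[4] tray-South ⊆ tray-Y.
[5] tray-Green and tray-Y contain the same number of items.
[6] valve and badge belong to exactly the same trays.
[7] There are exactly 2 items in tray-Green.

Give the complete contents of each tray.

tray-Y = {anchor, bolt}; tray-South = {}; tray-Green = {badge, valve}

From (3): bolt ∈ tray-Y.
(1): badge ∉ tray-Y.
(2) (exactly one): flask ∉ tray-Y.
(4) contrapositive: flask ∉ tray-South.
(4) contrapositive: badge ∉ tray-South.
(6): valve matches badge: valve ∉ tray-Y.
(6): valve matches badge: valve ∉ tray-South.
Suppose flask ∈ tray-Green: no assignment then satisfies all the clues, so flask ∉ tray-Green.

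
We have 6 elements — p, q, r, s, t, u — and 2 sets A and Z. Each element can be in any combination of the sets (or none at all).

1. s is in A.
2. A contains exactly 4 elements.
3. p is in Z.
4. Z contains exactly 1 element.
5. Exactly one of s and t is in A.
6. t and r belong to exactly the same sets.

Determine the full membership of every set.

From (1): s ∈ A.
From (3): p ∈ Z.
(4): Z already has 1, so the rest are out.
(5) (exactly one): t ∉ A.
(6): r matches t: r ∉ A.
(2): only 4 candidates remain for A, so all are in.

A = {p, q, s, u}; Z = {p}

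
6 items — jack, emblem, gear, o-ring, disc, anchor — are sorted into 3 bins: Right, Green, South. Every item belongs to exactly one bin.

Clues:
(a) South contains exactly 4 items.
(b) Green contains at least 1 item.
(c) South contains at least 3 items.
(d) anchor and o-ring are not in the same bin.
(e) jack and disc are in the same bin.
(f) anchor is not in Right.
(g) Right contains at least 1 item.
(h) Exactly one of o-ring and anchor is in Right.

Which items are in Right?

Right = {o-ring}

From (f): anchor ∉ Right.
(h) (exactly one): o-ring ∈ Right.
Suppose jack ∈ Right: no assignment then satisfies all the clues, so jack ∉ Right.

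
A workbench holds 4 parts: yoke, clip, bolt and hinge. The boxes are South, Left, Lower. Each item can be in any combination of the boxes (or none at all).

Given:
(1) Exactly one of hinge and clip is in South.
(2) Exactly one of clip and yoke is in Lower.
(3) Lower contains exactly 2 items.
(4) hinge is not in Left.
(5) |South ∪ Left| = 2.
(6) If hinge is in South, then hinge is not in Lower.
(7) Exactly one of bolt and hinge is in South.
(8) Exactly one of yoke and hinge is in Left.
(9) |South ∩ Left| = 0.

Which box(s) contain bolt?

bolt: Lower

From (4): hinge ∉ Left.
(8) (exactly one): yoke ∈ Left.
Suppose bolt ∈ South: no assignment then satisfies all the clues, so bolt ∉ South.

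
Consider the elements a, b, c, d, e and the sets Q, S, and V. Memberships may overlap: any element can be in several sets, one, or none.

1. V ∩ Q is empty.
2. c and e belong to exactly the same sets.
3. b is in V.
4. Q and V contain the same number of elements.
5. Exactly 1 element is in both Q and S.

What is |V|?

1

From (3): b ∈ V.
(1) (disjoint): b ∉ Q.
Suppose a ∈ V: no assignment then satisfies all the clues, so a ∉ V.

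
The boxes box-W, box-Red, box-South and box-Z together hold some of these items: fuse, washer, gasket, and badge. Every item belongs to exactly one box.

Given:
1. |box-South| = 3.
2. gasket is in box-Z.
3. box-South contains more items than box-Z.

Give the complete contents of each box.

From (2): gasket ∈ box-Z.
(1): only 3 candidates remain for box-South, so all are in.

box-W = {}; box-Red = {}; box-South = {badge, fuse, washer}; box-Z = {gasket}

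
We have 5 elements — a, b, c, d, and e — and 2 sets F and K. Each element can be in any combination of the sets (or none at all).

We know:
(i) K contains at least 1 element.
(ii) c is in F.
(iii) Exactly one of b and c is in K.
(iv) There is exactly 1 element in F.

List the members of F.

From (ii): c ∈ F.
(iv): F already has 1, so the rest are out.

F = {c}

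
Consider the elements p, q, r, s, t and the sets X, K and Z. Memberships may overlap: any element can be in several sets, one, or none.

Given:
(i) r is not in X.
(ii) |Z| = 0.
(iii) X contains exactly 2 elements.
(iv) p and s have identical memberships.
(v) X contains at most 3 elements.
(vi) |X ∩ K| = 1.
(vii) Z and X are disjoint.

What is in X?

X = {q, t}

From (i): r ∉ X.
(ii): Z already has 0, so the rest are out.
Suppose p ∈ X: no assignment then satisfies all the clues, so p ∉ X.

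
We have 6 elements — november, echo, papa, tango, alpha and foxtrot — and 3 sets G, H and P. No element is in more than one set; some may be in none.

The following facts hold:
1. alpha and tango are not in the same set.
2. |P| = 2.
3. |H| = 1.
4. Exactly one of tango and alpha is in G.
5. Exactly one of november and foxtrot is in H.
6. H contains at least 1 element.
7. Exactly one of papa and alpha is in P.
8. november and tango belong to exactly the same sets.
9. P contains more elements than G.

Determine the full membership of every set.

G = {alpha}; H = {foxtrot}; P = {echo, papa}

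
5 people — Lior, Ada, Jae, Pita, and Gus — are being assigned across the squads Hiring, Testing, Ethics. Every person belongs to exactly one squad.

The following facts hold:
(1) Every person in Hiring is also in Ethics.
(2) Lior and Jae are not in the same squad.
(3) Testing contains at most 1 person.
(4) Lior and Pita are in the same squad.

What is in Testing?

Testing = {Jae}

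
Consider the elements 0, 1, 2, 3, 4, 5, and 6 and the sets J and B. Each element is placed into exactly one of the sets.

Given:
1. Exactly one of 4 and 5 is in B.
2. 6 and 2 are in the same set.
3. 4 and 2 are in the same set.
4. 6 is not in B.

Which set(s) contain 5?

5: B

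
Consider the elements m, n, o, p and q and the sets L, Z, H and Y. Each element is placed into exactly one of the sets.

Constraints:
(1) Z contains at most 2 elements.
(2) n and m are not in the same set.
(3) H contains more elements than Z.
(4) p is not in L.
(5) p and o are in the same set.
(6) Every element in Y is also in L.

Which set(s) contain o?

o: H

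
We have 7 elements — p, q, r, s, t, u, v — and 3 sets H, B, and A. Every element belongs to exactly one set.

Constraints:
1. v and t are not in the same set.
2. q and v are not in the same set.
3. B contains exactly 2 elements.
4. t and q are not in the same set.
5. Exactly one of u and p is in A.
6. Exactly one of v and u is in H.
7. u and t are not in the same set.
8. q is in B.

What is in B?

B = {q, u}

From (8): q ∈ B.
(2): v ∉ B.
(4): t ∉ B.
Suppose p ∈ B: no assignment then satisfies all the clues, so p ∉ B.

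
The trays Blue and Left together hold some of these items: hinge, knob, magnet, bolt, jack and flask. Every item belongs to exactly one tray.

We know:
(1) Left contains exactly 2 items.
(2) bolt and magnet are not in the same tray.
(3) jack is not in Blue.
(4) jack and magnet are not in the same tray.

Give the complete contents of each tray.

Blue = {flask, hinge, knob, magnet}; Left = {bolt, jack}

From (3): jack ∉ Blue.
Only one tray left: jack ∈ Left.
(4): magnet ∉ Left.
Only one tray left: magnet ∈ Blue.
(2): bolt ∉ Blue.
Only one tray left: bolt ∈ Left.
(1): Left already has 2, so the rest are out.
Only one tray left: hinge ∈ Blue.
Only one tray left: knob ∈ Blue.
Only one tray left: flask ∈ Blue.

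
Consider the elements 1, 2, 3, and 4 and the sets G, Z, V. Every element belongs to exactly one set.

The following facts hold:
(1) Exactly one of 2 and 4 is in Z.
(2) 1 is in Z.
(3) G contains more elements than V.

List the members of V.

V = {}

From (2): 1 ∈ Z.
Suppose 2 ∈ V: no assignment then satisfies all the clues, so 2 ∉ V.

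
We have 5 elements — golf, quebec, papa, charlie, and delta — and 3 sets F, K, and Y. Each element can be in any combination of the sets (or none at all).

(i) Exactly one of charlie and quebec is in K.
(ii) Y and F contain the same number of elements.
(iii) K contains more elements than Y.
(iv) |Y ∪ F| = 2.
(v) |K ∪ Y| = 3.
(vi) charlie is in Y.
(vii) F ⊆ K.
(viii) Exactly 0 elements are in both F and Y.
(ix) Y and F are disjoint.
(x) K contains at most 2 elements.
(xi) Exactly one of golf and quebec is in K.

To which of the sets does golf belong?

golf: none

From (vi): charlie ∈ Y.
(ix) (disjoint): charlie ∉ F.
Suppose golf ∈ F: no assignment then satisfies all the clues, so golf ∉ F.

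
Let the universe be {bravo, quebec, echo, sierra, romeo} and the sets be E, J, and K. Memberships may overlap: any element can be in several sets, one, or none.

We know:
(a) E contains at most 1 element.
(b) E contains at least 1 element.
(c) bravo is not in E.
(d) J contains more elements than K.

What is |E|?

1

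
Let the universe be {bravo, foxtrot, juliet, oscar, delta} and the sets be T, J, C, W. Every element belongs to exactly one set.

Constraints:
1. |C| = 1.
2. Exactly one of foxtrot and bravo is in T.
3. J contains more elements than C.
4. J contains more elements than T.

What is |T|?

1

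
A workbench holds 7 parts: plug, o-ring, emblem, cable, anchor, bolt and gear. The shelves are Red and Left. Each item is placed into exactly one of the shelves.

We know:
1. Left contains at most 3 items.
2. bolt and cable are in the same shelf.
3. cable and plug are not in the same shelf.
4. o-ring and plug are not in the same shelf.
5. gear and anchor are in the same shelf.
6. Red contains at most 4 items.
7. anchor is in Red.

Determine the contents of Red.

Red = {anchor, emblem, gear, plug}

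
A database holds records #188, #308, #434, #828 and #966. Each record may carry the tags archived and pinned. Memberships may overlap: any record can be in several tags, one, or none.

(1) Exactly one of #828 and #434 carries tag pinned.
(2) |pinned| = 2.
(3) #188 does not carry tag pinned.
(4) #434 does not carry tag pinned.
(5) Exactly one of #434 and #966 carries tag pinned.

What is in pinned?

pinned = {#828, #966}

From (3): #188 ∉ pinned.
From (4): #434 ∉ pinned.
(1) (exactly one): #828 ∈ pinned.
(5) (exactly one): #966 ∈ pinned.
(2): pinned already has 2, so the rest are out.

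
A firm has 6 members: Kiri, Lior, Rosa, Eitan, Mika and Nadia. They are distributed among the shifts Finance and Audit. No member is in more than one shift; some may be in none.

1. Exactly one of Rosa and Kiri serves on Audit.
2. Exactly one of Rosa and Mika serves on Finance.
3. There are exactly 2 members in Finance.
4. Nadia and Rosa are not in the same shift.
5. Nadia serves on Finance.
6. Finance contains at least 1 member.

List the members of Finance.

Finance = {Mika, Nadia}

From (5): Nadia ∈ Finance.
(4): Rosa ∉ Finance.
(2) (exactly one): Mika ∈ Finance.
(3): Finance already has 2, so the rest are out.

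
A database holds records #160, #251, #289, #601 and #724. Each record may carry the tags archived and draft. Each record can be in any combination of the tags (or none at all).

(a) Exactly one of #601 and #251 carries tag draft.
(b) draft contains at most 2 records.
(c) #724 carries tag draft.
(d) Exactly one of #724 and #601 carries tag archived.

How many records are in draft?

2

From (c): #724 ∈ draft.
Suppose #160 ∈ draft: no assignment then satisfies all the clues, so #160 ∉ draft.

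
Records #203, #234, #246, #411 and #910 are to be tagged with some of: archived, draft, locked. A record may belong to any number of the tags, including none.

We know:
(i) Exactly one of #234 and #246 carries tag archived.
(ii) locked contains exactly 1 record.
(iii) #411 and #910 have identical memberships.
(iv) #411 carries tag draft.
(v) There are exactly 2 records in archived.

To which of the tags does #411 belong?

#411: draft

From (iv): #411 ∈ draft.
(iii): #910 matches #411: #910 ∈ draft.
Suppose #411 ∈ archived: no assignment then satisfies all the clues, so #411 ∉ archived.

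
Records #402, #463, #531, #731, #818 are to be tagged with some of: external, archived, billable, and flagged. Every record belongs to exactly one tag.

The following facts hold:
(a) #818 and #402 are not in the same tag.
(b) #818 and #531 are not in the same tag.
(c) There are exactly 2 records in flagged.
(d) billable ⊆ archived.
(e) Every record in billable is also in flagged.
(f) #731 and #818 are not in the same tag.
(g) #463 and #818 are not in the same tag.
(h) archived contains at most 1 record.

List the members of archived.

archived = {#818}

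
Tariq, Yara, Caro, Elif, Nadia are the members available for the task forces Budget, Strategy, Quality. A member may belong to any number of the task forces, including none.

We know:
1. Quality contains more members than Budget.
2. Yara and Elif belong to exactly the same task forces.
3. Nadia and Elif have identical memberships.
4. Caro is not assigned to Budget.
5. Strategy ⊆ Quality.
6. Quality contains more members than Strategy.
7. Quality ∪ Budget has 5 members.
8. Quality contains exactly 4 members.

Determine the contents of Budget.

Budget = {Tariq}

From (4): Caro ∉ Budget.
Suppose Tariq ∉ Budget: no assignment then satisfies all the clues, so Tariq ∈ Budget.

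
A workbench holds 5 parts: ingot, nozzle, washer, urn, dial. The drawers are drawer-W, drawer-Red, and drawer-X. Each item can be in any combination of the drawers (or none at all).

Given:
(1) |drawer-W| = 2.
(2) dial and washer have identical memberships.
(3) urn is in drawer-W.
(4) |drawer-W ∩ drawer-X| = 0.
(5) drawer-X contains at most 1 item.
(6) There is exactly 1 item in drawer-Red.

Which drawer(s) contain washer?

washer: none

From (3): urn ∈ drawer-W.
Suppose washer ∈ drawer-W: no assignment then satisfies all the clues, so washer ∉ drawer-W.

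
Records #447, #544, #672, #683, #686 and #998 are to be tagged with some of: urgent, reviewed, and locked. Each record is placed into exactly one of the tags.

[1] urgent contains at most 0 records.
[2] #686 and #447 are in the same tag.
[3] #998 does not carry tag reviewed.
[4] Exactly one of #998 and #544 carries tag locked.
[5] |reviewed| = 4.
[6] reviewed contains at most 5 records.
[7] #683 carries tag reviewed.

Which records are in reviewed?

reviewed = {#447, #544, #683, #686}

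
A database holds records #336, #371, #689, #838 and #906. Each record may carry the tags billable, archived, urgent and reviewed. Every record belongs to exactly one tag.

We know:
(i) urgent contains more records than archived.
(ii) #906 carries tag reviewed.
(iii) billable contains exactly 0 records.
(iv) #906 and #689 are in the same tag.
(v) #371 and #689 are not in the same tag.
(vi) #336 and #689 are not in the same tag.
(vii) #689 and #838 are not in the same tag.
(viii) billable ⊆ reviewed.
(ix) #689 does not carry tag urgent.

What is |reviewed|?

2

From (ii): #906 ∈ reviewed.
From (ix): #689 ∉ urgent.
(iii): billable already has 0, so the rest are out.
(iv): #689 matches #906: #689 ∉ archived.
(iv): #689 matches #906: #689 ∈ reviewed.
(v): #371 ∉ reviewed.
(vi): #336 ∉ reviewed.
(vii): #838 ∉ reviewed.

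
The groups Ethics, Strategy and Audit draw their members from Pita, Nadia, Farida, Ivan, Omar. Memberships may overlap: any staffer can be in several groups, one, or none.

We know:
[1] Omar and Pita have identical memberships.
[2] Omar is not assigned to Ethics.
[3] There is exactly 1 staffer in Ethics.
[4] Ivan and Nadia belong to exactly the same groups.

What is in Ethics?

Ethics = {Farida}

From (2): Omar ∉ Ethics.
(1): Pita matches Omar: Pita ∉ Ethics.
Suppose Nadia ∈ Ethics: no assignment then satisfies all the clues, so Nadia ∉ Ethics.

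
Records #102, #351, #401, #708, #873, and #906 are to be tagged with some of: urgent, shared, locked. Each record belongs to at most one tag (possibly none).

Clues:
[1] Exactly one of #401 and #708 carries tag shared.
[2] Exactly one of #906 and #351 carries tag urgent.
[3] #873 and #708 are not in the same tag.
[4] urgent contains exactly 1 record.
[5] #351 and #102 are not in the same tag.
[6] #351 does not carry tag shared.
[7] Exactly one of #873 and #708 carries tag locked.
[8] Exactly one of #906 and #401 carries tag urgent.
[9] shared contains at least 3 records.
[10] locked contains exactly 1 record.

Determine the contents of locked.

locked = {#708}

From (6): #351 ∉ shared.
Suppose #102 ∈ locked: no assignment then satisfies all the clues, so #102 ∉ locked.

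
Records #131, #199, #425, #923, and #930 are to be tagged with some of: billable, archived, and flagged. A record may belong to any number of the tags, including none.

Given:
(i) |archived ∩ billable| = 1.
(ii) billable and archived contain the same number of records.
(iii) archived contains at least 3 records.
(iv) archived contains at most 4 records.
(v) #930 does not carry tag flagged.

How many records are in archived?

3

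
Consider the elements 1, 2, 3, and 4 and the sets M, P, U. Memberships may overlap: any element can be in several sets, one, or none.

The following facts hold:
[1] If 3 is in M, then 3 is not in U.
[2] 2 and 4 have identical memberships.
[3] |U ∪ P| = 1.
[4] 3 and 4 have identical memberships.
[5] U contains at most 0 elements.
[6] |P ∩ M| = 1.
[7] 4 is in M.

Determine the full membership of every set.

M = {1, 2, 3, 4}; P = {1}; U = {}

From (7): 4 ∈ M.
(2): 2 matches 4: 2 ∈ M.
(4): 3 matches 4: 3 ∈ M.
(5): U already has 0, so the rest are out.
Suppose 1 ∉ M: no assignment then satisfies all the clues, so 1 ∈ M.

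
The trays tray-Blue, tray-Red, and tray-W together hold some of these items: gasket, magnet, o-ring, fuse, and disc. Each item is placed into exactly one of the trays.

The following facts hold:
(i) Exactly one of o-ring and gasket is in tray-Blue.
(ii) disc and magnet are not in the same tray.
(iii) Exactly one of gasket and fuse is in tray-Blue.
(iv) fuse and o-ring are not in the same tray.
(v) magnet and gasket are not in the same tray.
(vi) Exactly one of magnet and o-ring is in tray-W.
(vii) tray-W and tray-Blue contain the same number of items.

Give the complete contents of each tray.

tray-Blue = {disc, gasket}; tray-Red = {o-ring}; tray-W = {fuse, magnet}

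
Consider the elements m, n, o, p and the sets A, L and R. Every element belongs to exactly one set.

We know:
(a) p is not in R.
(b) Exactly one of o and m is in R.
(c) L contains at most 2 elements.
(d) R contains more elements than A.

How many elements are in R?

2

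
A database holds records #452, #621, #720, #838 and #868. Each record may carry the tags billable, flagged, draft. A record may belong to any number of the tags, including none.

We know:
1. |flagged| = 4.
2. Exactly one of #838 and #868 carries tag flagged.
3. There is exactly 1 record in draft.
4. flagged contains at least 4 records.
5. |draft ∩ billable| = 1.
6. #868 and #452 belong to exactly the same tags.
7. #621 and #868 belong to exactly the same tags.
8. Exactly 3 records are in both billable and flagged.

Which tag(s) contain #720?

#720: flagged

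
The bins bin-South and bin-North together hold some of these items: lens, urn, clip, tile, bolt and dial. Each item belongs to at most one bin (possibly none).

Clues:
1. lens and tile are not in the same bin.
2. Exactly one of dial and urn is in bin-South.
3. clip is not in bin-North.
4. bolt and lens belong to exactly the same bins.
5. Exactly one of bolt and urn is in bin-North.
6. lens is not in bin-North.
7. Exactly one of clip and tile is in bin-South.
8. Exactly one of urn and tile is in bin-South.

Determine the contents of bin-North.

From (3): clip ∉ bin-North.
From (6): lens ∉ bin-North.
(4): bolt matches lens: bolt ∉ bin-North.
(5) (exactly one): urn ∈ bin-North.
(8) (exactly one): tile ∈ bin-South.
(1): lens ∉ bin-South.
(2) (exactly one): dial ∈ bin-South.
(4): bolt matches lens: bolt ∉ bin-South.
(7) (exactly one): clip ∉ bin-South.

bin-North = {urn}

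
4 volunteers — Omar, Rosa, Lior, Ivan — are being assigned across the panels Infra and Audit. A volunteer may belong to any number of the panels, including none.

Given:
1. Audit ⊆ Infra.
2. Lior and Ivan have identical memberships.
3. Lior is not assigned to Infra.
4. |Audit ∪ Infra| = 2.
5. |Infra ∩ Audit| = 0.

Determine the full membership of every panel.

Infra = {Omar, Rosa}; Audit = {}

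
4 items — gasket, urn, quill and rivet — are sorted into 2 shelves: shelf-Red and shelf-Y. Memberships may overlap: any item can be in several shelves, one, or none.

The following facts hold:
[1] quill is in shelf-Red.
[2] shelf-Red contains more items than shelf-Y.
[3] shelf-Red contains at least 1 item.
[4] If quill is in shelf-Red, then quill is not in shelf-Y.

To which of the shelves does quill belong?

quill: shelf-Red

From (1): quill ∈ shelf-Red.
(4): quill ∉ shelf-Y.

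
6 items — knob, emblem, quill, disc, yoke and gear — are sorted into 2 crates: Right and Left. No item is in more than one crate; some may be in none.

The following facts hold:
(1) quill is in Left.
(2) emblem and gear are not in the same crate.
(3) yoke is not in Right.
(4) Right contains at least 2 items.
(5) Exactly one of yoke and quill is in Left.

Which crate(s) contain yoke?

yoke: none

From (1): quill ∈ Left.
From (3): yoke ∉ Right.
(5) (exactly one): yoke ∉ Left.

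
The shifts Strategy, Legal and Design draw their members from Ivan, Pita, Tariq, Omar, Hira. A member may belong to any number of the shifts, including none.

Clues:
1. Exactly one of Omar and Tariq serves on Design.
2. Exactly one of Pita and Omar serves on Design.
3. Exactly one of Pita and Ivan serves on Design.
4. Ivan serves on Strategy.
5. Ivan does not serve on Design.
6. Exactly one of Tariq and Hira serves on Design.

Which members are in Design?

From (4): Ivan ∈ Strategy.
From (5): Ivan ∉ Design.
(3) (exactly one): Pita ∈ Design.
(2) (exactly one): Omar ∉ Design.
(1) (exactly one): Tariq ∈ Design.
(6) (exactly one): Hira ∉ Design.

Design = {Pita, Tariq}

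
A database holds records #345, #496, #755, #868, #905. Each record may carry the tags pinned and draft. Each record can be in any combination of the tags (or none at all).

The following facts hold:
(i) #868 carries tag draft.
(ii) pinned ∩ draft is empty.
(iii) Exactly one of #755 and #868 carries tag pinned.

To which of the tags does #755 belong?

#755: pinned

From (i): #868 ∈ draft.
(ii) (disjoint): #868 ∉ pinned.
(iii) (exactly one): #755 ∈ pinned.
(ii) (disjoint): #755 ∉ draft.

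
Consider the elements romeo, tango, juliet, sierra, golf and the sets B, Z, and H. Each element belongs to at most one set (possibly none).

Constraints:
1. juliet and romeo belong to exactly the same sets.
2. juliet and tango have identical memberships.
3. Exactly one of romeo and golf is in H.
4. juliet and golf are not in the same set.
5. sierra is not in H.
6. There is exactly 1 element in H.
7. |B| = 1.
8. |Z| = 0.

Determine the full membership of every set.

B = {sierra}; Z = {}; H = {golf}

From (5): sierra ∉ H.
(8): Z already has 0, so the rest are out.
Suppose romeo ∈ B: no assignment then satisfies all the clues, so romeo ∉ B.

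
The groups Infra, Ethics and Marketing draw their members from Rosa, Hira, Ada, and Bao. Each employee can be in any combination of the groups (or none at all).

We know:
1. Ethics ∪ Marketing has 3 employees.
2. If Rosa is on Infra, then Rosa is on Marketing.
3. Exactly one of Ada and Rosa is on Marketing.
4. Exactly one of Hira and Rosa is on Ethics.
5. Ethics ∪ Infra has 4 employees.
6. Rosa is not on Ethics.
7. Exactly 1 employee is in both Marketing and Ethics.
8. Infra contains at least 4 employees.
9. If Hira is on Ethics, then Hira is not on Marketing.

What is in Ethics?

Ethics = {Bao, Hira}

From (6): Rosa ∉ Ethics.
(4) (exactly one): Hira ∈ Ethics.
(8): only 4 candidates remain for Infra, so all are in.
(9): Hira ∉ Marketing.
(2): Rosa ∈ Marketing.
(3) (exactly one): Ada ∉ Marketing.
Suppose Ada ∈ Ethics: no assignment then satisfies all the clues, so Ada ∉ Ethics.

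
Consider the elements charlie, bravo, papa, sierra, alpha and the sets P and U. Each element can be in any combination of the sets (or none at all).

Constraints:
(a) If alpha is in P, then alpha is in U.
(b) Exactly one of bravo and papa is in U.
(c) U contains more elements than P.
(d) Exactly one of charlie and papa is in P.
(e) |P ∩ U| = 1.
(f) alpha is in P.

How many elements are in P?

2

From (f): alpha ∈ P.
(a): alpha ∈ U.
Suppose bravo ∈ P: no assignment then satisfies all the clues, so bravo ∉ P.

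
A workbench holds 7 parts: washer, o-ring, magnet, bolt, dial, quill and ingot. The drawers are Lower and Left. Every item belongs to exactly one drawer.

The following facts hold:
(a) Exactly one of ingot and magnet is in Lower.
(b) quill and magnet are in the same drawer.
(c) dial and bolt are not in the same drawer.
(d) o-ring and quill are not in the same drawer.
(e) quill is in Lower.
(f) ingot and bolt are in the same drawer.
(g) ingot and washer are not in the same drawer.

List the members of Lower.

Lower = {dial, magnet, quill, washer}

From (e): quill ∈ Lower.
(b): magnet matches quill: magnet ∈ Lower.
(d): o-ring ∉ Lower.
Only one drawer left: o-ring ∈ Left.
(a) (exactly one): ingot ∉ Lower.
(f): bolt matches ingot: bolt ∉ Lower.
Only one drawer left: bolt ∈ Left.
Only one drawer left: ingot ∈ Left.
(c): dial ∉ Left.
(g): washer ∉ Left.
Only one drawer left: washer ∈ Lower.
Only one drawer left: dial ∈ Lower.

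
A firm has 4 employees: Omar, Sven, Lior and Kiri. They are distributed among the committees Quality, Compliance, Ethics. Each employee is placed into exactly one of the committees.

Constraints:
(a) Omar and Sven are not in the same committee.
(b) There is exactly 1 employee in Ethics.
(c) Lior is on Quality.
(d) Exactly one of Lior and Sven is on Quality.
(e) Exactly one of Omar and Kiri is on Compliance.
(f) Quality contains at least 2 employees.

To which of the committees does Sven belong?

Sven: Ethics

From (c): Lior ∈ Quality.
(d) (exactly one): Sven ∉ Quality.
Suppose Sven ∈ Compliance: no assignment then satisfies all the clues, so Sven ∉ Compliance.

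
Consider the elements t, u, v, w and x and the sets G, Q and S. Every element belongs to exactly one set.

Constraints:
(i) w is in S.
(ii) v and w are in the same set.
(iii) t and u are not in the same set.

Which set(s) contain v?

v: S

From (i): w ∈ S.
(ii): v matches w: v ∉ G.
(ii): v matches w: v ∉ Q.
(ii): v matches w: v ∈ S.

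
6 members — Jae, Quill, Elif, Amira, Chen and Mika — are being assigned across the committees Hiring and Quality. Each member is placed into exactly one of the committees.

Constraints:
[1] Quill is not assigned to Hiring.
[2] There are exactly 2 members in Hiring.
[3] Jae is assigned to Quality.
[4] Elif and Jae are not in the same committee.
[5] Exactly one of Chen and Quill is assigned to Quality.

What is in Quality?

Quality = {Amira, Jae, Mika, Quill}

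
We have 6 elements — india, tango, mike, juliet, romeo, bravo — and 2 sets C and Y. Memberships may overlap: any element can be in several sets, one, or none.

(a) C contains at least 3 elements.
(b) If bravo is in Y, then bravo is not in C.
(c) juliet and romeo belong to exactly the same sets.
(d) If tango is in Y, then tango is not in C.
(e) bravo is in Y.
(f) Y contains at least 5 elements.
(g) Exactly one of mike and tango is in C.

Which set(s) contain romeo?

romeo: C, Y

From (e): bravo ∈ Y.
(b): bravo ∉ C.
Suppose romeo ∉ C: no assignment then satisfies all the clues, so romeo ∈ C.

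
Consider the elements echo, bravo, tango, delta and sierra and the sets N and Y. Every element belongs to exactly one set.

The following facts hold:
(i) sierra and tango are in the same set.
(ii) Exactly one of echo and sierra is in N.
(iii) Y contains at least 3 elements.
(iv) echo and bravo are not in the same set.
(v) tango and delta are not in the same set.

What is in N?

N = {delta, echo}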